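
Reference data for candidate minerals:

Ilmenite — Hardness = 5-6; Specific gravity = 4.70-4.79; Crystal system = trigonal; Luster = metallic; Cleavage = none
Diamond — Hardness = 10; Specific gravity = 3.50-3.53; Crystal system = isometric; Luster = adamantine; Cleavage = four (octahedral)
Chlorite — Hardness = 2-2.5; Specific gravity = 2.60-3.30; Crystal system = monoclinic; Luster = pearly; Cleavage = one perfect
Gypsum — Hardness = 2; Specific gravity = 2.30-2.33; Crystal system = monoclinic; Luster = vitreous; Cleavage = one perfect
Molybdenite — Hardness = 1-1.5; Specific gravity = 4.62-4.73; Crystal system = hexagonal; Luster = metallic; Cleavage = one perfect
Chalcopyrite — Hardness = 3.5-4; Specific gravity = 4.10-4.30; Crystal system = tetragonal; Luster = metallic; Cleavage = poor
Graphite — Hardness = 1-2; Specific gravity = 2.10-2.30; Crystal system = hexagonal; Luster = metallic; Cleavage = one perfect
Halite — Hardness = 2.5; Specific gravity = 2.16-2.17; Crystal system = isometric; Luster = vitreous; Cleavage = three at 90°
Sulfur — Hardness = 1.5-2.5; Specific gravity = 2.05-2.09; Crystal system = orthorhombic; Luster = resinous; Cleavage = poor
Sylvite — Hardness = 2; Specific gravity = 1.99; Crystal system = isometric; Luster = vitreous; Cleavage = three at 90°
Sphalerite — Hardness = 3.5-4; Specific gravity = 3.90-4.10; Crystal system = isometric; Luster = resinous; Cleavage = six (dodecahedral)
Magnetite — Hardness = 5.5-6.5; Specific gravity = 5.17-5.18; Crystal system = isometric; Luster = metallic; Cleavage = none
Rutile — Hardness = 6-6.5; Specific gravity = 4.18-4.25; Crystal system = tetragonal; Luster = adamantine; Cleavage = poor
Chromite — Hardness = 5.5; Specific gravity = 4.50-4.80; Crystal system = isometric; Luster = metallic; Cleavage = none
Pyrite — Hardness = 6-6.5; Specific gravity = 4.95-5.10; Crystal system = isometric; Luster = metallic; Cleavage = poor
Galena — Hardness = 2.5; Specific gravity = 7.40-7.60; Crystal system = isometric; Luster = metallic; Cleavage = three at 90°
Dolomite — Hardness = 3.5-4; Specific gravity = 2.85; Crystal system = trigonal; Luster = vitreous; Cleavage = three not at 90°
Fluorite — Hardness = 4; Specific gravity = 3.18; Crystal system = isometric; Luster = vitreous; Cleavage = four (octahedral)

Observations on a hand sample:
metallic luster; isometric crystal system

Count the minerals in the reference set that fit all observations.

4

Metallic luster — Ilmenite, Molybdenite, Chalcopyrite, Graphite, Magnetite, Chromite, Pyrite, Galena remain.
Isometric crystal system excludes Ilmenite, Molybdenite, Chalcopyrite, Graphite.
Remaining candidates: Chromite, Galena, Magnetite, Pyrite.
That is 4 minerals.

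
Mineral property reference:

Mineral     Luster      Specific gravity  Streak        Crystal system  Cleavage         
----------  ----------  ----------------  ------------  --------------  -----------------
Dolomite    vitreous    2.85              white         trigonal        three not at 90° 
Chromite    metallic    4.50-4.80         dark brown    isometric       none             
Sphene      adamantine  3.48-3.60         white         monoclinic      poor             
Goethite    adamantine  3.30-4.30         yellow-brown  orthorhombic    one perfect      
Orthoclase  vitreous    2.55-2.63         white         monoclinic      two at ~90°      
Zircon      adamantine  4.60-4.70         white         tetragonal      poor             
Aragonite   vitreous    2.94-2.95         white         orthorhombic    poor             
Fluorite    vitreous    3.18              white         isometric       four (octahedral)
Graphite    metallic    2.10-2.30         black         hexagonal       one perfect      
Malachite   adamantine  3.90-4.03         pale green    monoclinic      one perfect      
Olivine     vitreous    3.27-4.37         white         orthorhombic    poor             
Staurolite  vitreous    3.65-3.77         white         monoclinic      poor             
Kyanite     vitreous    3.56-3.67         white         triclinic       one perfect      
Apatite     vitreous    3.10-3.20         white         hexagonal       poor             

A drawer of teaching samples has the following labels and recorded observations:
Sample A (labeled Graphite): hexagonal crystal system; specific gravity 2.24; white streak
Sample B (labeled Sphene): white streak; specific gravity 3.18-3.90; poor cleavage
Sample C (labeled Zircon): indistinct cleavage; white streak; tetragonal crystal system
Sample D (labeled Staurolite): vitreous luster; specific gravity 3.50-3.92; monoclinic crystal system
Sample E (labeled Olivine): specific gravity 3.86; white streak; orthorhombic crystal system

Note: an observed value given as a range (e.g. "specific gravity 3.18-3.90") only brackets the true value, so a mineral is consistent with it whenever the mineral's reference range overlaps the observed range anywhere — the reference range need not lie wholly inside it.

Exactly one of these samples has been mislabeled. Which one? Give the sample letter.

A

Sample A: white streak is outside the reference for Graphite (black streak) — mislabeled.
Sample B: all recorded properties match Sphene.
Sample C: all recorded properties match Zircon.
Sample D: all recorded properties match Staurolite.
Sample E: all recorded properties match Olivine.
The mislabeled specimen is A.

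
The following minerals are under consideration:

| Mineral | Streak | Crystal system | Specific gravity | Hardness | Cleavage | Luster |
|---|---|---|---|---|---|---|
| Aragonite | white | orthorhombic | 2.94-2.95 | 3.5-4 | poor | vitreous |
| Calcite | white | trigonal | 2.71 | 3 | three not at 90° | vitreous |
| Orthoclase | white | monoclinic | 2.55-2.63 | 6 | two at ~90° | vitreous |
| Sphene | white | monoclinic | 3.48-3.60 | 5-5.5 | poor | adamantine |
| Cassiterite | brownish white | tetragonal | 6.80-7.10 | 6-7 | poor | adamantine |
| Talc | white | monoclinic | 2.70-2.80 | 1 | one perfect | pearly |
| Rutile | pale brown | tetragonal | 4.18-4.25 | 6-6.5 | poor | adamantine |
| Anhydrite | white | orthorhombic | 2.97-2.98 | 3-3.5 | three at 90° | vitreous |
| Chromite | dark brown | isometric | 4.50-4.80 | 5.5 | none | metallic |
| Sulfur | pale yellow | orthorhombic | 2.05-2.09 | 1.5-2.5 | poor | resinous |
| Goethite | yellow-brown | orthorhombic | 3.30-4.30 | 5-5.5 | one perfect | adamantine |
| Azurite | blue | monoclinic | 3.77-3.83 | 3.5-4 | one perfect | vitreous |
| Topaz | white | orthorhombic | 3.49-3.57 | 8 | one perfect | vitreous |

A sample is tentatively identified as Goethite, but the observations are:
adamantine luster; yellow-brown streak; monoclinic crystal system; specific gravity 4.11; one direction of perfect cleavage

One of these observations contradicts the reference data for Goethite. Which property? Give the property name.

Adamantine luster: Goethite has adamantine luster — within range.
Yellow-brown streak: Goethite has yellow-brown streak — within range.
Monoclinic crystal system: Goethite has orthorhombic system — does not match.
Specific gravity 4.11: Goethite has SG 3.30-4.30 — within range.
One direction of perfect cleavage: Goethite has cleavage one perfect — within range.
Everything matches except the crystal system.

crystal system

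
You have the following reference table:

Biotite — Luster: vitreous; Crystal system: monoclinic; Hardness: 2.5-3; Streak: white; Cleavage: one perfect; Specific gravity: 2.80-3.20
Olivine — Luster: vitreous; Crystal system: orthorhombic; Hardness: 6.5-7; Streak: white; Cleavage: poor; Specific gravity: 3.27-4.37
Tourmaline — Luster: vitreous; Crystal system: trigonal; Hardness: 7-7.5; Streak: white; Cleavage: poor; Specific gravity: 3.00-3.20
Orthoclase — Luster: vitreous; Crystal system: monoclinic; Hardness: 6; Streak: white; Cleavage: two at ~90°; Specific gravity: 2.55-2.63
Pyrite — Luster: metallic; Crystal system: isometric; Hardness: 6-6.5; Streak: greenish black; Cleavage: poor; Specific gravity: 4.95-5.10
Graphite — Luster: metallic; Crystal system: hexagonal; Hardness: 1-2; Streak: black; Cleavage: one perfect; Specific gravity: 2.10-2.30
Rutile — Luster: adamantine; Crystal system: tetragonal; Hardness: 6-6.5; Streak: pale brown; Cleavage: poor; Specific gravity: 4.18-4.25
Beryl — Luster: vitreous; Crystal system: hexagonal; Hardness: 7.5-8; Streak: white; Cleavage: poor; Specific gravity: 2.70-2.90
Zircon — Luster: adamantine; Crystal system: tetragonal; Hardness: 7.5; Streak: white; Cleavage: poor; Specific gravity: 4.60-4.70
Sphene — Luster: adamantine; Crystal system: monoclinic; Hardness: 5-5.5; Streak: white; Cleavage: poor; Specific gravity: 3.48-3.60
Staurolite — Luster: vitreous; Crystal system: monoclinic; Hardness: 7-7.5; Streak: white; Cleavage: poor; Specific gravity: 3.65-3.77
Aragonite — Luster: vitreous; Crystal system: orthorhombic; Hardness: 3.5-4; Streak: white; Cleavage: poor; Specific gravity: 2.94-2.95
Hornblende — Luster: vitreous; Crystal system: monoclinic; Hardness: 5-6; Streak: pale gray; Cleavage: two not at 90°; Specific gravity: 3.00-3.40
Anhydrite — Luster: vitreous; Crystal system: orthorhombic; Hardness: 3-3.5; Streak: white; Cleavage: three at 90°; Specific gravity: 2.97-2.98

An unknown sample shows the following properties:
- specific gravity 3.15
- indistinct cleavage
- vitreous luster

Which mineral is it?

Tourmaline

Specific gravity 3.15: narrows the field to Biotite, Tourmaline, Hornblende.
Indistinct cleavage: narrows the field to Tourmaline.
Vitreous luster: consistent with all remaining minerals.
Only Tourmaline satisfies all observations.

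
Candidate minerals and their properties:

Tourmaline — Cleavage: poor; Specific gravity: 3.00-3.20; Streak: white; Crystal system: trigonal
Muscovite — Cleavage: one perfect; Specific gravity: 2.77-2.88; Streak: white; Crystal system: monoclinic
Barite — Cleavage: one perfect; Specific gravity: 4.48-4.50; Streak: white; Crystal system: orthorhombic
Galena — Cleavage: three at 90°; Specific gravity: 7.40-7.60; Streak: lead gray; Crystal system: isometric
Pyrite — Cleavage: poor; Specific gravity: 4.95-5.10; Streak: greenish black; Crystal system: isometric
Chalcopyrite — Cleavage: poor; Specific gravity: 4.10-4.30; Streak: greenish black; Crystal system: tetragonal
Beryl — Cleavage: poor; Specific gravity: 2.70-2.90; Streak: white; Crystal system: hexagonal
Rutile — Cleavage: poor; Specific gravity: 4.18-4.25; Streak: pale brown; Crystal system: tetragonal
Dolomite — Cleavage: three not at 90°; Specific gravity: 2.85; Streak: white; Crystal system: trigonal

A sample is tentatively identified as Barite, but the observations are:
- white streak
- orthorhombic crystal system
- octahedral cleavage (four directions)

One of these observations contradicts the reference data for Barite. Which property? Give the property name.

cleavage

White streak: Barite has white streak — agrees.
Orthorhombic crystal system: Barite has orthorhombic system — agrees.
Octahedral cleavage (four directions): Barite has cleavage one perfect — inconsistent.
The cleavage is the one property that does not fit.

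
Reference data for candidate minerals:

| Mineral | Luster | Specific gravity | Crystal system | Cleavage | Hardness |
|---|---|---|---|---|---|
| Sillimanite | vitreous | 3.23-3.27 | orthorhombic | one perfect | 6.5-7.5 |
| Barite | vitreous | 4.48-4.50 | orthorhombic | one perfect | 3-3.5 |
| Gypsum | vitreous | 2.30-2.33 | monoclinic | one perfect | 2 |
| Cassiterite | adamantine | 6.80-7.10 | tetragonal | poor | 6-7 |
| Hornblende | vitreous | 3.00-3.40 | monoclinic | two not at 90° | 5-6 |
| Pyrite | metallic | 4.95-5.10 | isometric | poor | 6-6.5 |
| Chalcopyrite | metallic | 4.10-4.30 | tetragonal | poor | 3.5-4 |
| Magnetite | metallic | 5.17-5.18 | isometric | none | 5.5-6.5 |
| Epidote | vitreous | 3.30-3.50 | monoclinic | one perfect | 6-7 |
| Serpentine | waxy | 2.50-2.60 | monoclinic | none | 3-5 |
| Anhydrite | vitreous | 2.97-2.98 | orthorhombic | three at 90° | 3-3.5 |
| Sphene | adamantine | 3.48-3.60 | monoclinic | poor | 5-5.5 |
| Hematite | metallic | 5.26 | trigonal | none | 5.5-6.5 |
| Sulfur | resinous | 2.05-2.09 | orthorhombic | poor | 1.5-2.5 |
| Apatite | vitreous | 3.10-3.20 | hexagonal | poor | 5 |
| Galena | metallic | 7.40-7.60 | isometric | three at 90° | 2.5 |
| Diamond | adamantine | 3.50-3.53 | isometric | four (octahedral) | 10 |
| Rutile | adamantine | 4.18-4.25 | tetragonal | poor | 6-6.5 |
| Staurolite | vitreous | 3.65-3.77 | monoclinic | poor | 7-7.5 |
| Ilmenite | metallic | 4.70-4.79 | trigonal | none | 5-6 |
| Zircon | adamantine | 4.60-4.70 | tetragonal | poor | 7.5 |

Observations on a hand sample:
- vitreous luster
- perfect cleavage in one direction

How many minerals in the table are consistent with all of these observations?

4

Vitreous luster: narrows the field to Sillimanite, Barite, Gypsum, Hornblende, Epidote, Anhydrite, Apatite, Staurolite.
Perfect cleavage in one direction rules out Hornblende, Anhydrite, Apatite, Staurolite.
The minerals that satisfy all observations are Barite, Epidote, Gypsum, Sillimanite.
That is 4 minerals.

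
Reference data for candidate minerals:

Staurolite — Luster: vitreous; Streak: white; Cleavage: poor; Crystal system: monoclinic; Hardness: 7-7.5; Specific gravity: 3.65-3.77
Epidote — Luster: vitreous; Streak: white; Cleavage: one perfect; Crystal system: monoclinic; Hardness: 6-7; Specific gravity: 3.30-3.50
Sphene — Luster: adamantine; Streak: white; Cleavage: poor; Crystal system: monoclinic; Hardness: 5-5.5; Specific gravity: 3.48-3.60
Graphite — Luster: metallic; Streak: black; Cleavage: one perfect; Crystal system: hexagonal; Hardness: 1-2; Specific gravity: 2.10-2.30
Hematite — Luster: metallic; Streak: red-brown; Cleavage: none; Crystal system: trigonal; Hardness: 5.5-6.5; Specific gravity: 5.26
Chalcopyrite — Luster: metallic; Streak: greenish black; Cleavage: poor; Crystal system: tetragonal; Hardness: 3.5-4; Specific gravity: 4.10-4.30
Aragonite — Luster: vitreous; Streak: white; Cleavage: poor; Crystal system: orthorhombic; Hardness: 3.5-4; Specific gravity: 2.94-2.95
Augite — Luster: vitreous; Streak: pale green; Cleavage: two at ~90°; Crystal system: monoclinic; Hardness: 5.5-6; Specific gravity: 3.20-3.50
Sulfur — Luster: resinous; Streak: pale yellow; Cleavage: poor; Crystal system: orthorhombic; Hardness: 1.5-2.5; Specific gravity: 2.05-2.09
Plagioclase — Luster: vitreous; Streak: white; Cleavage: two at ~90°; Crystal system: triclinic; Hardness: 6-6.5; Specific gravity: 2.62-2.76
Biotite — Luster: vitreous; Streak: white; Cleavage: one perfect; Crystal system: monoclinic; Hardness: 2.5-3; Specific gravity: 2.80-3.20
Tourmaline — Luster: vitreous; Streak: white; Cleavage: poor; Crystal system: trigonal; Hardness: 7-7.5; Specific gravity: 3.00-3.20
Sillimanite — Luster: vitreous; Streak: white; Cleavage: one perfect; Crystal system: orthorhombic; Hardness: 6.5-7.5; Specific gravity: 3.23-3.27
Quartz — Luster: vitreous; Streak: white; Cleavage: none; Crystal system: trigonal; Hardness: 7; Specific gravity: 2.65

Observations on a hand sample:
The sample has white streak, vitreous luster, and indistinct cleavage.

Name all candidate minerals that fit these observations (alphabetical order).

Aragonite, Staurolite, Tourmaline

White streak is inconsistent with Graphite, Hematite, Chalcopyrite, Augite, Sulfur.
Vitreous luster rules out Sphene.
Indistinct cleavage: Staurolite, Aragonite, Tourmaline remain.
Remaining candidates: Aragonite, Staurolite, Tourmaline.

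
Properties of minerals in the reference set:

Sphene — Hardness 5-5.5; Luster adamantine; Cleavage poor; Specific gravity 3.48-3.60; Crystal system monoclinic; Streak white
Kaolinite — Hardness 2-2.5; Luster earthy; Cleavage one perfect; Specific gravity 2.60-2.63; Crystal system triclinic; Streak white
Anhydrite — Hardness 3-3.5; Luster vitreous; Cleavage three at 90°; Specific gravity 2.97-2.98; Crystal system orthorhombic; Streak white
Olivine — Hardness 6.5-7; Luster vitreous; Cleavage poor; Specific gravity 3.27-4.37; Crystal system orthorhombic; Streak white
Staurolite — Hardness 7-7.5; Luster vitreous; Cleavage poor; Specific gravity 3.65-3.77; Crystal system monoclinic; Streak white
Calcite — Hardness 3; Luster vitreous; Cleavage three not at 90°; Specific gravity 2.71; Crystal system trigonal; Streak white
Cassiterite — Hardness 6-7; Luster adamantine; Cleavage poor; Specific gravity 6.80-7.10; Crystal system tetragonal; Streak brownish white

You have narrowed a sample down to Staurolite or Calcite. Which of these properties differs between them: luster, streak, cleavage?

Luster: both vitreous — no difference.
Streak: both white — no difference.
Cleavage: Staurolite poor, Calcite three not at 90° — different.
Cleavage is the diagnostic property here.

cleavage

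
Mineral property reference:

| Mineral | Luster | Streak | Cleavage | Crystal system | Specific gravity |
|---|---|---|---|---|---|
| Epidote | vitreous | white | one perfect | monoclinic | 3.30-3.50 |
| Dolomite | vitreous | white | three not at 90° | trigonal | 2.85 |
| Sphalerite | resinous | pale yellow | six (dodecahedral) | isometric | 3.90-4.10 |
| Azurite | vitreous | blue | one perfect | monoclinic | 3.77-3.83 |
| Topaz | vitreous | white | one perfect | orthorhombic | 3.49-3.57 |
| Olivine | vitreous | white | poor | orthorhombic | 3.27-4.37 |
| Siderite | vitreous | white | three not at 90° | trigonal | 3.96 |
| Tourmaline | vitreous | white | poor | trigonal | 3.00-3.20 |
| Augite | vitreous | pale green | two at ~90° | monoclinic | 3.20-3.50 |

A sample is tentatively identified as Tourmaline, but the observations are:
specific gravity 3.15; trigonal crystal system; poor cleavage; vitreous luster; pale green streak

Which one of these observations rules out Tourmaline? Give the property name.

Specific gravity 3.15: Tourmaline has SG 3.00-3.20 — consistent.
Trigonal crystal system: Tourmaline has trigonal system — consistent.
Poor cleavage: Tourmaline has cleavage poor — consistent.
Vitreous luster: Tourmaline has vitreous luster — consistent.
Pale green streak: Tourmaline has white streak — outside the reference range.
Everything matches except the streak.

streak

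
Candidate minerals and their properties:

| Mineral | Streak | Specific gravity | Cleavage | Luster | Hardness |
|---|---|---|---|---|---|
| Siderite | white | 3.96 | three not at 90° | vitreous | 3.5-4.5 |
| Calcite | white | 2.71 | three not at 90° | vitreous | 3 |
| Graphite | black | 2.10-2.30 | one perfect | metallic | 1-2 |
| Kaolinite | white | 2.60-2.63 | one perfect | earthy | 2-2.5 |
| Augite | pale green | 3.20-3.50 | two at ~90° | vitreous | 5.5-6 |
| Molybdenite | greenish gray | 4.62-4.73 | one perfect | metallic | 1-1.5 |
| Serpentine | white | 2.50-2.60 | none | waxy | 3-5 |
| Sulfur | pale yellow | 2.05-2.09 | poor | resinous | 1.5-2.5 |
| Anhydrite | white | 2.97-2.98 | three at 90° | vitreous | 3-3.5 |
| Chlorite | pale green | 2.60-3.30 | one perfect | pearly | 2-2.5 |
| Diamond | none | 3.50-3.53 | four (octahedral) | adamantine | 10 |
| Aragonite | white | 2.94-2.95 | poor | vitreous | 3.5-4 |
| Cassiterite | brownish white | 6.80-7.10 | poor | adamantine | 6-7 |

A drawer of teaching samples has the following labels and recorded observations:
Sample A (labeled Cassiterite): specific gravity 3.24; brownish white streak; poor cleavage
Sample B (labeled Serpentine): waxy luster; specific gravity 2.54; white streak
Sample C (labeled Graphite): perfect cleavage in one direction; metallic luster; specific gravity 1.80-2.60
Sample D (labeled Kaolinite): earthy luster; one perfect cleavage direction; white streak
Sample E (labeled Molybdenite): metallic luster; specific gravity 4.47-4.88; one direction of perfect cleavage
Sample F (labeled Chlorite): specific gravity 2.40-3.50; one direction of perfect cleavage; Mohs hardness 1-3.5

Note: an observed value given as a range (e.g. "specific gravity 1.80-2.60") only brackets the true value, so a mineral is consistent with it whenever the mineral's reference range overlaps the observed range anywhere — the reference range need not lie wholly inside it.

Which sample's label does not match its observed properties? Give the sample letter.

Sample A: Cassiterite has SG 6.80-7.10, but the record shows specific gravity 3.24 — this label is wrong.
Sample B: every observation is compatible with the reference values for Serpentine.
Sample C: every observation is compatible with the reference values for Graphite.
Sample D: every observation is compatible with the reference values for Kaolinite.
Sample E: every observation is compatible with the reference values for Molybdenite.
Sample F: every observation is compatible with the reference values for Chlorite.
Only sample A is inconsistent with its label.

A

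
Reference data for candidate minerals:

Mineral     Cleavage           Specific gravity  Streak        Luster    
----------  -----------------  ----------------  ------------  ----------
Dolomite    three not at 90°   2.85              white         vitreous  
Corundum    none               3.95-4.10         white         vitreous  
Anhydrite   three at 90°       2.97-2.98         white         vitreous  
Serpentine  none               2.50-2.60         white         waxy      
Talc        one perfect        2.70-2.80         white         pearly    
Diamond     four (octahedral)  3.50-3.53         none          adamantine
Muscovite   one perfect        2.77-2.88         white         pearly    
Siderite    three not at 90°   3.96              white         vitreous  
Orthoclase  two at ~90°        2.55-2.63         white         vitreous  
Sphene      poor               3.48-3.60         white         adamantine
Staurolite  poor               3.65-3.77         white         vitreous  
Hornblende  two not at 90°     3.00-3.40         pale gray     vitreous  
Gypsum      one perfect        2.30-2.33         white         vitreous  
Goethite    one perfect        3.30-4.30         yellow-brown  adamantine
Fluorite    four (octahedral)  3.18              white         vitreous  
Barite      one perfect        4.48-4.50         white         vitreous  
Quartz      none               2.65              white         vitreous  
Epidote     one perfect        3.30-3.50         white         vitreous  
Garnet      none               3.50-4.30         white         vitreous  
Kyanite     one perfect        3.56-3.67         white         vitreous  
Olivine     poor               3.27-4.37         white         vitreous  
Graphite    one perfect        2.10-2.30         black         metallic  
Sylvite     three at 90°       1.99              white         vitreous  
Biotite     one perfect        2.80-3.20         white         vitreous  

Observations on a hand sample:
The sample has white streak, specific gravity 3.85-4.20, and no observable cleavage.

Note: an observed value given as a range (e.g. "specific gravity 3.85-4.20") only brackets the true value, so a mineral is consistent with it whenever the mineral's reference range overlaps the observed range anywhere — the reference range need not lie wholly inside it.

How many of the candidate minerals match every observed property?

2

White streak rules out Diamond, Hornblende, Goethite, Graphite.
Specific gravity 3.85-4.20 — narrows the field to Corundum, Siderite, Garnet, Olivine.
No observable cleavage rules out Siderite, Olivine.
Consistent with every observation: Corundum, Garnet.
That is 2 minerals.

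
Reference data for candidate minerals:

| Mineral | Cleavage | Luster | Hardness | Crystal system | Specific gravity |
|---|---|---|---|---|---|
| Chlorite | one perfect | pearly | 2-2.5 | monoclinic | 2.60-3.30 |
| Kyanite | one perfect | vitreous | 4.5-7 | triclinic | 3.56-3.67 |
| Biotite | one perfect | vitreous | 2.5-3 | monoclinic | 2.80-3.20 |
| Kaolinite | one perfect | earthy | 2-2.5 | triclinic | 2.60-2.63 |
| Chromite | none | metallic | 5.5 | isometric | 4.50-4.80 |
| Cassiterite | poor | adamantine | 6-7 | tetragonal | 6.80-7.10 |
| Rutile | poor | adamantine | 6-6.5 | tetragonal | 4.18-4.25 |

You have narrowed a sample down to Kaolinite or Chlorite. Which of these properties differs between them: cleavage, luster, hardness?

luster

Cleavage: both one perfect — identical.
Luster: Kaolinite earthy, Chlorite pearly — these differ.
Hardness: both 2-2.5 — identical.
Only luster differs between Kaolinite and Chlorite among the listed tests.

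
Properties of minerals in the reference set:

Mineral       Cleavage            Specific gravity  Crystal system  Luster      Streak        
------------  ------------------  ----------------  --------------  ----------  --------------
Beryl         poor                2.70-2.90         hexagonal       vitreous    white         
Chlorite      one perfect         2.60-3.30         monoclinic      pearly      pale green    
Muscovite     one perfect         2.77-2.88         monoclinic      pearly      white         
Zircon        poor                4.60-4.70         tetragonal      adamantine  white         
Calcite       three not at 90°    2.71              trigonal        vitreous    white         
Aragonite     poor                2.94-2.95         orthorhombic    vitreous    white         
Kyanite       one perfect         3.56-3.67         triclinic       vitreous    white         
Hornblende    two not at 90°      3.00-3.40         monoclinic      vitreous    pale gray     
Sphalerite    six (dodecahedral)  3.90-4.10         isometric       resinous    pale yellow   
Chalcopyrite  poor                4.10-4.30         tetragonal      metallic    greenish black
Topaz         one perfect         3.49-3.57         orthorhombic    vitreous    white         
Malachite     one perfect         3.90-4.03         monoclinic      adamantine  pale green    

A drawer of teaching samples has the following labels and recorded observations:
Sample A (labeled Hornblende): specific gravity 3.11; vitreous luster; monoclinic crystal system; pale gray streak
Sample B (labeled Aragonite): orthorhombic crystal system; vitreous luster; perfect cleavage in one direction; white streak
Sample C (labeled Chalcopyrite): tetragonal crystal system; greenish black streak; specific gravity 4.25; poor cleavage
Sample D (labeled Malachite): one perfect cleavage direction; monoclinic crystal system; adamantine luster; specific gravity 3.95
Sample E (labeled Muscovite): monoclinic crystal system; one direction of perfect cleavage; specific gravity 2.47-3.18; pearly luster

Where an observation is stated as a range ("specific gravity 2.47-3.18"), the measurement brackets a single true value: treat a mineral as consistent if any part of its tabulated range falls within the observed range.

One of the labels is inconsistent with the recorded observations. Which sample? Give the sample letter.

B

Sample A: observations are consistent with Hornblende.
Sample B: Aragonite has cleavage poor, but the record shows perfect cleavage in one direction — this label is wrong.
Sample C: observations are consistent with Chalcopyrite.
Sample D: observations are consistent with Malachite.
Sample E: observations are consistent with Muscovite.
The mislabeled specimen is B.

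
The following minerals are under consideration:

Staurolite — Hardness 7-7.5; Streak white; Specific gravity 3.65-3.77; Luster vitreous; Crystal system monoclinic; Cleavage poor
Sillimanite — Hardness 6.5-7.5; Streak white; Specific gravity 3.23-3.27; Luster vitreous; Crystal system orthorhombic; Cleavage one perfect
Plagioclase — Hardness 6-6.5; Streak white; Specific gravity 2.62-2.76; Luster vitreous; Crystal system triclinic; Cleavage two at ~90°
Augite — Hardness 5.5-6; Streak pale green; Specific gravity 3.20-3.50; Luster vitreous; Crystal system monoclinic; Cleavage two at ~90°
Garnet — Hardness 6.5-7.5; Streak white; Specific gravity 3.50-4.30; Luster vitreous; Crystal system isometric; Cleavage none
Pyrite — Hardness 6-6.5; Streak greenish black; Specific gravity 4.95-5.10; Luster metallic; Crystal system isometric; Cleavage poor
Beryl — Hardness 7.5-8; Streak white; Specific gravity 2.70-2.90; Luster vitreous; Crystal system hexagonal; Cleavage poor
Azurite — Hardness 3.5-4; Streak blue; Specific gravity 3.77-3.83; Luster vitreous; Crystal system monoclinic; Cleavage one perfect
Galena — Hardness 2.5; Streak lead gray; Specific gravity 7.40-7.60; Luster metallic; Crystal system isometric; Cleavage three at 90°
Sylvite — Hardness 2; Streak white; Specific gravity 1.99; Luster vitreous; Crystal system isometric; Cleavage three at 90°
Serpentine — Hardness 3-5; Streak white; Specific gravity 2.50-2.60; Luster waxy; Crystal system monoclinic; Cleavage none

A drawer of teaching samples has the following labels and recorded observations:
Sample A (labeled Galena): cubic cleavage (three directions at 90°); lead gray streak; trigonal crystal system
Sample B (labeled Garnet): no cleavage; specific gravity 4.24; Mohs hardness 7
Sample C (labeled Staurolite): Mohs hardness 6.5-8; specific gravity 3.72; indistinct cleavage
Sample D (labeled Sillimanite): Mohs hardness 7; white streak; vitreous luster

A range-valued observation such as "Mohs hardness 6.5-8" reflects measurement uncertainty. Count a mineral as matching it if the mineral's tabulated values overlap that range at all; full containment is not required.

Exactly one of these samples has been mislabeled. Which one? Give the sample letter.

A

Sample A: trigonal crystal system is outside the reference for Galena (isometric system) — mislabeled.
Sample B: observations are consistent with Garnet.
Sample C: observations are consistent with Staurolite.
Sample D: observations are consistent with Sillimanite.
Only sample A is inconsistent with its label.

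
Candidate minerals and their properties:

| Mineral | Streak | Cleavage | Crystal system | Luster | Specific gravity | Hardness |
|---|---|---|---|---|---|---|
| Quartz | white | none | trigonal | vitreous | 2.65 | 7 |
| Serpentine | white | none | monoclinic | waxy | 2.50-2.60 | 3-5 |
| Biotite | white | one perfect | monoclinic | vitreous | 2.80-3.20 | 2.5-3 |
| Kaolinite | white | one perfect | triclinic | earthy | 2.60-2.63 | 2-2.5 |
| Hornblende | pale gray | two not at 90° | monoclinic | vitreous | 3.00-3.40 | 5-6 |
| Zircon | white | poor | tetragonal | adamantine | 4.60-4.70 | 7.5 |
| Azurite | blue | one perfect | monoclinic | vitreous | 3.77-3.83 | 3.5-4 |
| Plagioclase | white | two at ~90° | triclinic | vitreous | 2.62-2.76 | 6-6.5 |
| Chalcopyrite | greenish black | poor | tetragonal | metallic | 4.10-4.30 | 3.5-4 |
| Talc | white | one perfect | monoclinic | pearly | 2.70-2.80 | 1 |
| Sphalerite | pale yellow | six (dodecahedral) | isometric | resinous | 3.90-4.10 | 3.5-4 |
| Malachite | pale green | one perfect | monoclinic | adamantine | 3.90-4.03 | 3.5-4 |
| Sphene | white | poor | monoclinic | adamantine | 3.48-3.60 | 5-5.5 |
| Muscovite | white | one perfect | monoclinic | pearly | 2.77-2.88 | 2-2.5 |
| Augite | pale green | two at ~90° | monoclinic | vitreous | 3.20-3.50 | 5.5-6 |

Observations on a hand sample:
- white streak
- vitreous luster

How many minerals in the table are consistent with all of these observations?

3

White streak excludes Hornblende, Azurite, Chalcopyrite, Sphalerite, Malachite, Augite.
Vitreous luster: narrows the field to Quartz, Biotite, Plagioclase.
The minerals that satisfy all observations are Biotite, Plagioclase, Quartz.
That is 3 minerals.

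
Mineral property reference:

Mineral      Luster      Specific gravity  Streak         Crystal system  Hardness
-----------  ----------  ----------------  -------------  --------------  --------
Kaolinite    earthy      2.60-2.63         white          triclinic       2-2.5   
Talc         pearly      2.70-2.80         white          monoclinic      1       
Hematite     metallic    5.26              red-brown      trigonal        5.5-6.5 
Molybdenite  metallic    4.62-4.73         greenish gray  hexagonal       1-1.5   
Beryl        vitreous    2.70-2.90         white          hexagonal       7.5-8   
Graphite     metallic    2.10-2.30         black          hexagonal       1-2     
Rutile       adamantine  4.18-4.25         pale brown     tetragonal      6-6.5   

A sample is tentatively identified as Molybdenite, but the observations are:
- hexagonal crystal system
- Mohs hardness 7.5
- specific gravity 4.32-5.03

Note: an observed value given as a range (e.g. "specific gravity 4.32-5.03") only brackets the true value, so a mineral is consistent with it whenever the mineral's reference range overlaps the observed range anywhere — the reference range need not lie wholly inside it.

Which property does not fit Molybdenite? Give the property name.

Hexagonal crystal system: Molybdenite has hexagonal system — matches.
Mohs hardness 7.5: Molybdenite has hardness 1-1.5 — outside the reference range.
Specific gravity 4.32-5.03: Molybdenite has SG 4.62-4.73 — matches.
Only the hardness is inconsistent.

hardness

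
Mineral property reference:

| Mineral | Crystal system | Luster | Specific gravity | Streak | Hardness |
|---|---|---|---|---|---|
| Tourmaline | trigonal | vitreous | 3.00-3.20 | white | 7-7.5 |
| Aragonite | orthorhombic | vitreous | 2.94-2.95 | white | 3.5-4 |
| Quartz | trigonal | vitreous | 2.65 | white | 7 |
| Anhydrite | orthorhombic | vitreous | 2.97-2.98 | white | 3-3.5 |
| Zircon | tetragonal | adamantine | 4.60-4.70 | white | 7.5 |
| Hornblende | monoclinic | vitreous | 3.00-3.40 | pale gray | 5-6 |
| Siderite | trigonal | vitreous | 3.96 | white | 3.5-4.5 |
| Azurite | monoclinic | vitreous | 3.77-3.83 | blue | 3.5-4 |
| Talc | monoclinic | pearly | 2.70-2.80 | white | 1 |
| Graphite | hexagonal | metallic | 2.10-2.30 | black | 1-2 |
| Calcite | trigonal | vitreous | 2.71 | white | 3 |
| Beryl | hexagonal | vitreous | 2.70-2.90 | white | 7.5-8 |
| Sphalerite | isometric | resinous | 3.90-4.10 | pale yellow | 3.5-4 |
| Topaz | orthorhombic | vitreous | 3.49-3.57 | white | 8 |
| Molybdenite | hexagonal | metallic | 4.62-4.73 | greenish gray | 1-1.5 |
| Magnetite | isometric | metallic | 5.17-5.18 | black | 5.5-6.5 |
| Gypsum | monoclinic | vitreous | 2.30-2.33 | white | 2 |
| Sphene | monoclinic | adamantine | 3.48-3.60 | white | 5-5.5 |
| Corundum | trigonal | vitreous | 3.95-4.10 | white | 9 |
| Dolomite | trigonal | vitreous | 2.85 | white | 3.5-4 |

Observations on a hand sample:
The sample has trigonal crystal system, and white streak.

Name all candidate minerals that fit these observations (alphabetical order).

Calcite, Corundum, Dolomite, Quartz, Siderite, Tourmaline

Trigonal crystal system — Tourmaline, Quartz, Siderite, Calcite, Corundum, Dolomite remain.
White streak — consistent with all remaining minerals.
Consistent with every observation: Calcite, Corundum, Dolomite, Quartz, Siderite, Tourmaline.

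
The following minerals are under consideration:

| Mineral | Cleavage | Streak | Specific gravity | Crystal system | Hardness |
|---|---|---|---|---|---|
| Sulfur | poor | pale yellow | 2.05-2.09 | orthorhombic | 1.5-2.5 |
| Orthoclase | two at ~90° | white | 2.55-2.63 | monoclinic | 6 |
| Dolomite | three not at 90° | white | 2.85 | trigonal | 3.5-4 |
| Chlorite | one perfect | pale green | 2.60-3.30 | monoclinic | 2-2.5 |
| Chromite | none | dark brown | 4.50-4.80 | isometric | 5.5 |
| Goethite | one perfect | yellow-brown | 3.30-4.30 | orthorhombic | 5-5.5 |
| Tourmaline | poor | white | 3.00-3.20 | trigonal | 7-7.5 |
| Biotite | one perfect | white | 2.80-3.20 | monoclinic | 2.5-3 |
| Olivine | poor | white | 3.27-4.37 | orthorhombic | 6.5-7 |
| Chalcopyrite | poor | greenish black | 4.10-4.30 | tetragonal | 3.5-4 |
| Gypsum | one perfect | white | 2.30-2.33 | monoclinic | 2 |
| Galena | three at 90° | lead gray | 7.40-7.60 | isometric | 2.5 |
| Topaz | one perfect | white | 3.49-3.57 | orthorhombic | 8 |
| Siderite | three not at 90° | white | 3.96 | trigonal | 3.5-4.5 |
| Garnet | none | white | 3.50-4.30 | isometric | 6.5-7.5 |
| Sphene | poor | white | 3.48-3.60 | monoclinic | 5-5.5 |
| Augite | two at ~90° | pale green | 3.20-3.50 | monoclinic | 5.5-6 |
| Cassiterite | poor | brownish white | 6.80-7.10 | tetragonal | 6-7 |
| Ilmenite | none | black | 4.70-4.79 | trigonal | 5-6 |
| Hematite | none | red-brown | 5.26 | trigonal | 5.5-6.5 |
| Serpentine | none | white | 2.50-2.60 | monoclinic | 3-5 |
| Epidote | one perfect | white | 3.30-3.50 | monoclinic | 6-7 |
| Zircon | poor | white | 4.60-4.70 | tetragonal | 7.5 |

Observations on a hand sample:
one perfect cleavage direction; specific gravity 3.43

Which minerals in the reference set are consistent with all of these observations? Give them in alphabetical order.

One perfect cleavage direction: only Chlorite, Goethite, Biotite, Gypsum, Topaz, Epidote remain.
Specific gravity 3.43: leaves Goethite, Epidote.
Consistent with every observation: Epidote, Goethite.

Epidote, Goethite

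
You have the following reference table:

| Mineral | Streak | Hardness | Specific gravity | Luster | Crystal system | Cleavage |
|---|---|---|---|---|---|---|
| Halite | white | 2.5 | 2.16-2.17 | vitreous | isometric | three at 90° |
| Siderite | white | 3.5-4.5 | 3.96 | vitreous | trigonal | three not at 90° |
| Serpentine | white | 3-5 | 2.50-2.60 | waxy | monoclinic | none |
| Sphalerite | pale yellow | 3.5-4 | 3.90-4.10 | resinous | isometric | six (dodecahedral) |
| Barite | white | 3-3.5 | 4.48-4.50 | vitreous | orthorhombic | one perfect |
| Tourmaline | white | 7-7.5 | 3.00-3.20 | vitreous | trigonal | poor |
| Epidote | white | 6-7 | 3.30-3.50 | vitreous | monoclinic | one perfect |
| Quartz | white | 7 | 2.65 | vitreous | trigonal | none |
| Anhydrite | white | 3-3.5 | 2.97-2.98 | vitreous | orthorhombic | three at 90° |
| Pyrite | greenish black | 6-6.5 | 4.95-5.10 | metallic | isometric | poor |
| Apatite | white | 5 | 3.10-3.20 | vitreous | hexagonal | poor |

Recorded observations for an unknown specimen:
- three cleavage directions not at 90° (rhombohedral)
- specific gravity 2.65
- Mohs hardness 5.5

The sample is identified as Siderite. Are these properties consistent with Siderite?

Three cleavage directions not at 90° (rhombohedral) — fits Siderite (cleavage three not at 90°).
Specific gravity 2.65 — Siderite has SG 3.96; a mismatch.
Mohs hardness 5.5 — Siderite has hardness 3.5-4.5; a mismatch.
2 of the observed properties are inconsistent with Siderite.

Inconsistent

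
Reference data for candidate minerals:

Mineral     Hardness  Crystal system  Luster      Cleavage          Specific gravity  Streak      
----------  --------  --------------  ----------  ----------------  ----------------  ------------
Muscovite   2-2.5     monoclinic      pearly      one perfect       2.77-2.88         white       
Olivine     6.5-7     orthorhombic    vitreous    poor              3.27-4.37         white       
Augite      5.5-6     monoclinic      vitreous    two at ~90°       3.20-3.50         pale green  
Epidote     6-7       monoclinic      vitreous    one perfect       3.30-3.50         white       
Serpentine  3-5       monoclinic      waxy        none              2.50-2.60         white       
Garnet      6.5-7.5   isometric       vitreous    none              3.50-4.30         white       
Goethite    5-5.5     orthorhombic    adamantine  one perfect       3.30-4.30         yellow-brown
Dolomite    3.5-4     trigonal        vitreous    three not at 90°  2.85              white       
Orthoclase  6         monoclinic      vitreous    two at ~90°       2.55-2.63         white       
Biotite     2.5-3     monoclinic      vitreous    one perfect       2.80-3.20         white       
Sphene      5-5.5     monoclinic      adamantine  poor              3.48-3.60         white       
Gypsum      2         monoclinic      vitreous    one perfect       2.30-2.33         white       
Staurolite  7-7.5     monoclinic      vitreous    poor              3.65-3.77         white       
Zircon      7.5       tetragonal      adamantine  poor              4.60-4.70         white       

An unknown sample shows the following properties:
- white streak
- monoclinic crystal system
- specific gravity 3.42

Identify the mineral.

White streak rules out Augite, Goethite.
Monoclinic crystal system is inconsistent with Olivine, Garnet, Dolomite, Zircon.
Specific gravity 3.42 — only Epidote remains.
The only mineral consistent with every observation is Epidote.

Epidote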